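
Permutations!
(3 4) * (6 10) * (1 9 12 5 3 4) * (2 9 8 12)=(1 8 12 5 3)(2 9)(6 10)=[0, 8, 9, 1, 4, 3, 10, 7, 12, 2, 6, 11, 5]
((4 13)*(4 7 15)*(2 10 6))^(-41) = (2 10 6)(4 15 7 13) = [0, 1, 10, 3, 15, 5, 2, 13, 8, 9, 6, 11, 12, 4, 14, 7]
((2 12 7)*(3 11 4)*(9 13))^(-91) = (2 7 12)(3 4 11)(9 13) = [0, 1, 7, 4, 11, 5, 6, 12, 8, 13, 10, 3, 2, 9]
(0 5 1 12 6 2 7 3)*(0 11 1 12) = (0 5 12 6 2 7 3 11 1) = [5, 0, 7, 11, 4, 12, 2, 3, 8, 9, 10, 1, 6]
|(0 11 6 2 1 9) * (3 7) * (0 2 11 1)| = |(0 1 9 2)(3 7)(6 11)| = 4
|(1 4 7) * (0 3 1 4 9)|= |(0 3 1 9)(4 7)|= 4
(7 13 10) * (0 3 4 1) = [3, 0, 2, 4, 1, 5, 6, 13, 8, 9, 7, 11, 12, 10] = (0 3 4 1)(7 13 10)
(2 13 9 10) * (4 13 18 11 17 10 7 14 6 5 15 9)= (2 18 11 17 10)(4 13)(5 15 9 7 14 6)= [0, 1, 18, 3, 13, 15, 5, 14, 8, 7, 2, 17, 12, 4, 6, 9, 16, 10, 11]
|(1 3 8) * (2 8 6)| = 5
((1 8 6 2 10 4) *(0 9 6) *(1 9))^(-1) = (0 8 1)(2 6 9 4 10) = [8, 0, 6, 3, 10, 5, 9, 7, 1, 4, 2]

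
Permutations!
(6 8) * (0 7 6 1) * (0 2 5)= [7, 2, 5, 3, 4, 0, 8, 6, 1]= (0 7 6 8 1 2 5)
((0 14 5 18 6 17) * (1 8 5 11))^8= [17, 11, 2, 3, 4, 8, 18, 7, 1, 9, 10, 14, 12, 13, 0, 15, 16, 6, 5]= (0 17 6 18 5 8 1 11 14)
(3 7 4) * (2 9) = (2 9)(3 7 4) = [0, 1, 9, 7, 3, 5, 6, 4, 8, 2]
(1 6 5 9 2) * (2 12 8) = [0, 6, 1, 3, 4, 9, 5, 7, 2, 12, 10, 11, 8] = (1 6 5 9 12 8 2)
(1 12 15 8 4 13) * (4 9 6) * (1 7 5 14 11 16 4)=[0, 12, 2, 3, 13, 14, 1, 5, 9, 6, 10, 16, 15, 7, 11, 8, 4]=(1 12 15 8 9 6)(4 13 7 5 14 11 16)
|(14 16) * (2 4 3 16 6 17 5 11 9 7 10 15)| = 13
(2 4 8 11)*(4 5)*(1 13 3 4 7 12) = (1 13 3 4 8 11 2 5 7 12) = [0, 13, 5, 4, 8, 7, 6, 12, 11, 9, 10, 2, 1, 3]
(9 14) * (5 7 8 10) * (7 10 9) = [0, 1, 2, 3, 4, 10, 6, 8, 9, 14, 5, 11, 12, 13, 7] = (5 10)(7 8 9 14)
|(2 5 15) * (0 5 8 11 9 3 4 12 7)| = 11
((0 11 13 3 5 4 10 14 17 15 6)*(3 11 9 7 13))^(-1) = (0 6 15 17 14 10 4 5 3 11 13 7 9) = [6, 1, 2, 11, 5, 3, 15, 9, 8, 0, 4, 13, 12, 7, 10, 17, 16, 14]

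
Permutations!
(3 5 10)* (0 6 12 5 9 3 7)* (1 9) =[6, 9, 2, 1, 4, 10, 12, 0, 8, 3, 7, 11, 5] =(0 6 12 5 10 7)(1 9 3)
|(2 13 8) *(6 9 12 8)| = |(2 13 6 9 12 8)| = 6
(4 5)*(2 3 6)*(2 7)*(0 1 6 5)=(0 1 6 7 2 3 5 4)=[1, 6, 3, 5, 0, 4, 7, 2]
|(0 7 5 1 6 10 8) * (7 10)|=12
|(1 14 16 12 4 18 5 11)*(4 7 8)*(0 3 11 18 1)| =|(0 3 11)(1 14 16 12 7 8 4)(5 18)| =42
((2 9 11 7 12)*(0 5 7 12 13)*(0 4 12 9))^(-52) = [4, 1, 13, 3, 5, 12, 6, 2, 8, 9, 10, 11, 7, 0] = (0 4 5 12 7 2 13)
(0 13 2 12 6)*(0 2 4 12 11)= (0 13 4 12 6 2 11)= [13, 1, 11, 3, 12, 5, 2, 7, 8, 9, 10, 0, 6, 4]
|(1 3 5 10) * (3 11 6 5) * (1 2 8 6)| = |(1 11)(2 8 6 5 10)| = 10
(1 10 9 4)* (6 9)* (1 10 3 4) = (1 3 4 10 6 9) = [0, 3, 2, 4, 10, 5, 9, 7, 8, 1, 6]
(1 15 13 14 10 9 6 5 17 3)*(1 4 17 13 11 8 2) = (1 15 11 8 2)(3 4 17)(5 13 14 10 9 6) = [0, 15, 1, 4, 17, 13, 5, 7, 2, 6, 9, 8, 12, 14, 10, 11, 16, 3]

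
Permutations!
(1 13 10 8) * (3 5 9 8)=(1 13 10 3 5 9 8)=[0, 13, 2, 5, 4, 9, 6, 7, 1, 8, 3, 11, 12, 10]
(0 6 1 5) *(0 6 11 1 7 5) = [11, 0, 2, 3, 4, 6, 7, 5, 8, 9, 10, 1] = (0 11 1)(5 6 7)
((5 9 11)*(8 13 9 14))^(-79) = [0, 1, 2, 3, 4, 11, 6, 7, 14, 13, 10, 9, 12, 8, 5] = (5 11 9 13 8 14)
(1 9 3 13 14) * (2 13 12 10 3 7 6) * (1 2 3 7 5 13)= [0, 9, 1, 12, 4, 13, 3, 6, 8, 5, 7, 11, 10, 14, 2]= (1 9 5 13 14 2)(3 12 10 7 6)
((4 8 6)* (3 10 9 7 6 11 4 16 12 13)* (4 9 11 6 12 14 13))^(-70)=(3 11 7 4 6 14)(8 16 13 10 9 12)=[0, 1, 2, 11, 6, 5, 14, 4, 16, 12, 9, 7, 8, 10, 3, 15, 13]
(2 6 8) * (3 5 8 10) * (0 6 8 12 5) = (0 6 10 3)(2 8)(5 12) = [6, 1, 8, 0, 4, 12, 10, 7, 2, 9, 3, 11, 5]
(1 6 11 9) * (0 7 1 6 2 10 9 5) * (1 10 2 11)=(0 7 10 9 6 1 11 5)=[7, 11, 2, 3, 4, 0, 1, 10, 8, 6, 9, 5]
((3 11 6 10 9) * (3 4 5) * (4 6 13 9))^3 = [0, 1, 2, 9, 11, 13, 5, 7, 8, 4, 3, 6, 12, 10] = (3 9 4 11 6 5 13 10)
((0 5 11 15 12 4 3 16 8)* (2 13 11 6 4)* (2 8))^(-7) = (0 16 12 4 11 5 2 8 3 15 6 13) = [16, 1, 8, 15, 11, 2, 13, 7, 3, 9, 10, 5, 4, 0, 14, 6, 12]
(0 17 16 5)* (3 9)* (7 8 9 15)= [17, 1, 2, 15, 4, 0, 6, 8, 9, 3, 10, 11, 12, 13, 14, 7, 5, 16]= (0 17 16 5)(3 15 7 8 9)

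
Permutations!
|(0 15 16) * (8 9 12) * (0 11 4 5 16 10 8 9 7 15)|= 4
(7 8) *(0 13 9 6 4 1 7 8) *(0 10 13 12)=(0 12)(1 7 10 13 9 6 4)=[12, 7, 2, 3, 1, 5, 4, 10, 8, 6, 13, 11, 0, 9]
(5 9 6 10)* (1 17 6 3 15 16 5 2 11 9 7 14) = (1 17 6 10 2 11 9 3 15 16 5 7 14) = [0, 17, 11, 15, 4, 7, 10, 14, 8, 3, 2, 9, 12, 13, 1, 16, 5, 6]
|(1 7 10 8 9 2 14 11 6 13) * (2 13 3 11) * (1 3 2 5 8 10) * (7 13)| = 11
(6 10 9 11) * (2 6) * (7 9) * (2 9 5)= (2 6 10 7 5)(9 11)= [0, 1, 6, 3, 4, 2, 10, 5, 8, 11, 7, 9]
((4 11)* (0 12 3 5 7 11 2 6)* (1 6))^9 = [6, 2, 4, 12, 11, 3, 1, 5, 8, 9, 10, 7, 0] = (0 6 1 2 4 11 7 5 3 12)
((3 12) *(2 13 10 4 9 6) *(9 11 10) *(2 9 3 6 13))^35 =(13)(4 10 11) =[0, 1, 2, 3, 10, 5, 6, 7, 8, 9, 11, 4, 12, 13]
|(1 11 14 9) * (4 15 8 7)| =|(1 11 14 9)(4 15 8 7)| =4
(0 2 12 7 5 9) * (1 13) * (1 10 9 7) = (0 2 12 1 13 10 9)(5 7) = [2, 13, 12, 3, 4, 7, 6, 5, 8, 0, 9, 11, 1, 10]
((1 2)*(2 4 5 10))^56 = [0, 4, 1, 3, 5, 10, 6, 7, 8, 9, 2] = (1 4 5 10 2)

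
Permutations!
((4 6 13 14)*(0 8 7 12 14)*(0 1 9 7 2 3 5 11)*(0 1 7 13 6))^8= (0 13 3 14 1 8 7 5 4 9 2 12 11)= [13, 8, 12, 14, 9, 4, 6, 5, 7, 2, 10, 0, 11, 3, 1]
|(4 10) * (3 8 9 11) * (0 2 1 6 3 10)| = |(0 2 1 6 3 8 9 11 10 4)| = 10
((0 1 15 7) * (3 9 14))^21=(0 1 15 7)=[1, 15, 2, 3, 4, 5, 6, 0, 8, 9, 10, 11, 12, 13, 14, 7]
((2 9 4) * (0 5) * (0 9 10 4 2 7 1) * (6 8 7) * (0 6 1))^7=(0 6 10 5 8 4 9 7 1 2)=[6, 2, 0, 3, 9, 8, 10, 1, 4, 7, 5]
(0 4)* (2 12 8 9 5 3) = (0 4)(2 12 8 9 5 3) = [4, 1, 12, 2, 0, 3, 6, 7, 9, 5, 10, 11, 8]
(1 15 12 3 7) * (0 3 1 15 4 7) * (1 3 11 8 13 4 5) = (0 11 8 13 4 7 15 12 3)(1 5) = [11, 5, 2, 0, 7, 1, 6, 15, 13, 9, 10, 8, 3, 4, 14, 12]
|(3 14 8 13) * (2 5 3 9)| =7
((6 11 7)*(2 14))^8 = (14)(6 7 11) = [0, 1, 2, 3, 4, 5, 7, 11, 8, 9, 10, 6, 12, 13, 14]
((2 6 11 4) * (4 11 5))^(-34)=(11)(2 5)(4 6)=[0, 1, 5, 3, 6, 2, 4, 7, 8, 9, 10, 11]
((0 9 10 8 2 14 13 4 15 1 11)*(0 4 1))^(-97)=(0 10 2 13 11 15 9 8 14 1 4)=[10, 4, 13, 3, 0, 5, 6, 7, 14, 8, 2, 15, 12, 11, 1, 9]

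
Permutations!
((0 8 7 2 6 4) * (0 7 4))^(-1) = (0 6 2 7 4 8) = [6, 1, 7, 3, 8, 5, 2, 4, 0]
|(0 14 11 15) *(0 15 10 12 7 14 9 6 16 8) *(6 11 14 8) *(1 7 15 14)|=|(0 9 11 10 12 15 14 1 7 8)(6 16)|=10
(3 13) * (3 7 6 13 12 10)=(3 12 10)(6 13 7)=[0, 1, 2, 12, 4, 5, 13, 6, 8, 9, 3, 11, 10, 7]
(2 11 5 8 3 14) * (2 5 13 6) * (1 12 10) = [0, 12, 11, 14, 4, 8, 2, 7, 3, 9, 1, 13, 10, 6, 5] = (1 12 10)(2 11 13 6)(3 14 5 8)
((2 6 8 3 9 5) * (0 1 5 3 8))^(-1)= (0 6 2 5 1)(3 9)= [6, 0, 5, 9, 4, 1, 2, 7, 8, 3]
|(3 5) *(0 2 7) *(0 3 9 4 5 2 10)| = 6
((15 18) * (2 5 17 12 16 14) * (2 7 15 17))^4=(7 12 15 16 18 14 17)=[0, 1, 2, 3, 4, 5, 6, 12, 8, 9, 10, 11, 15, 13, 17, 16, 18, 7, 14]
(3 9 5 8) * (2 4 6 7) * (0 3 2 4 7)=(0 3 9 5 8 2 7 4 6)=[3, 1, 7, 9, 6, 8, 0, 4, 2, 5]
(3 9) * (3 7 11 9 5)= (3 5)(7 11 9)= [0, 1, 2, 5, 4, 3, 6, 11, 8, 7, 10, 9]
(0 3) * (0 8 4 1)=[3, 0, 2, 8, 1, 5, 6, 7, 4]=(0 3 8 4 1)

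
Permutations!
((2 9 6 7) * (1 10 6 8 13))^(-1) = [0, 13, 7, 3, 4, 5, 10, 6, 9, 2, 1, 11, 12, 8] = (1 13 8 9 2 7 6 10)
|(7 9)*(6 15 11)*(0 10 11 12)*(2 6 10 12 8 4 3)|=|(0 12)(2 6 15 8 4 3)(7 9)(10 11)|=6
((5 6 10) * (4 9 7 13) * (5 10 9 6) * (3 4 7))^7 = (3 9 6 4)(7 13) = [0, 1, 2, 9, 3, 5, 4, 13, 8, 6, 10, 11, 12, 7]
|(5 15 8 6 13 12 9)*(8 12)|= 12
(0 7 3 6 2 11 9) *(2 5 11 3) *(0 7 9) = (0 9 7 2 3 6 5 11) = [9, 1, 3, 6, 4, 11, 5, 2, 8, 7, 10, 0]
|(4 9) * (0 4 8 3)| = 5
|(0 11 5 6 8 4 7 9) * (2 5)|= |(0 11 2 5 6 8 4 7 9)|= 9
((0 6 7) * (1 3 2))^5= (0 7 6)(1 2 3)= [7, 2, 3, 1, 4, 5, 0, 6]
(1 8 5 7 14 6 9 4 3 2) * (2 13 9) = [0, 8, 1, 13, 3, 7, 2, 14, 5, 4, 10, 11, 12, 9, 6] = (1 8 5 7 14 6 2)(3 13 9 4)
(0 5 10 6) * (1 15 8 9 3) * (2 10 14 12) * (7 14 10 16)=(0 5 10 6)(1 15 8 9 3)(2 16 7 14 12)=[5, 15, 16, 1, 4, 10, 0, 14, 9, 3, 6, 11, 2, 13, 12, 8, 7]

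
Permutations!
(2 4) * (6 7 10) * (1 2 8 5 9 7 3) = (1 2 4 8 5 9 7 10 6 3) = [0, 2, 4, 1, 8, 9, 3, 10, 5, 7, 6]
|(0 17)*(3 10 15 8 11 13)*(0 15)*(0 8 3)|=8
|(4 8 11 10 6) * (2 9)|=|(2 9)(4 8 11 10 6)|=10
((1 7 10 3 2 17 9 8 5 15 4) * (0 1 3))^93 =[1, 7, 15, 5, 8, 17, 6, 10, 2, 3, 0, 11, 12, 13, 14, 9, 16, 4] =(0 1 7 10)(2 15 9 3 5 17 4 8)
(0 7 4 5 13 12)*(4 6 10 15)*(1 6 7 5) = (0 5 13 12)(1 6 10 15 4) = [5, 6, 2, 3, 1, 13, 10, 7, 8, 9, 15, 11, 0, 12, 14, 4]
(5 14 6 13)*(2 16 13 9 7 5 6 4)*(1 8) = [0, 8, 16, 3, 2, 14, 9, 5, 1, 7, 10, 11, 12, 6, 4, 15, 13] = (1 8)(2 16 13 6 9 7 5 14 4)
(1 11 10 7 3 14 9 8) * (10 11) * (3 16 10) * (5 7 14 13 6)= (1 3 13 6 5 7 16 10 14 9 8)= [0, 3, 2, 13, 4, 7, 5, 16, 1, 8, 14, 11, 12, 6, 9, 15, 10]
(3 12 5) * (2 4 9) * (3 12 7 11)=(2 4 9)(3 7 11)(5 12)=[0, 1, 4, 7, 9, 12, 6, 11, 8, 2, 10, 3, 5]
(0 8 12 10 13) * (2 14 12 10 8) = [2, 1, 14, 3, 4, 5, 6, 7, 10, 9, 13, 11, 8, 0, 12] = (0 2 14 12 8 10 13)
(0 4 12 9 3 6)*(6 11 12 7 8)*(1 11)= (0 4 7 8 6)(1 11 12 9 3)= [4, 11, 2, 1, 7, 5, 0, 8, 6, 3, 10, 12, 9]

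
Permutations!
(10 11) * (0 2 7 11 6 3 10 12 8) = (0 2 7 11 12 8)(3 10 6) = [2, 1, 7, 10, 4, 5, 3, 11, 0, 9, 6, 12, 8]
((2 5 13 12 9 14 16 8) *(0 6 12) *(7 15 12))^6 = (0 14)(2 15)(5 12)(6 16)(7 8)(9 13) = [14, 1, 15, 3, 4, 12, 16, 8, 7, 13, 10, 11, 5, 9, 0, 2, 6]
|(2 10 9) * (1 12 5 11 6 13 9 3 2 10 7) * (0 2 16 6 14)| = 24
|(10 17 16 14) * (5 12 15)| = 12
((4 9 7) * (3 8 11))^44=(3 11 8)(4 7 9)=[0, 1, 2, 11, 7, 5, 6, 9, 3, 4, 10, 8]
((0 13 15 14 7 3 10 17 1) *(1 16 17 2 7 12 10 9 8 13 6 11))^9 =(0 6 11 1)(2 10 12 14 15 13 8 9 3 7)(16 17) =[6, 0, 10, 7, 4, 5, 11, 2, 9, 3, 12, 1, 14, 8, 15, 13, 17, 16]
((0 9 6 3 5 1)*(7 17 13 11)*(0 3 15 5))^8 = (17)(0 9 6 15 5 1 3) = [9, 3, 2, 0, 4, 1, 15, 7, 8, 6, 10, 11, 12, 13, 14, 5, 16, 17]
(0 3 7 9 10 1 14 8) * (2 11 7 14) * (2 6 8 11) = (0 3 14 11 7 9 10 1 6 8) = [3, 6, 2, 14, 4, 5, 8, 9, 0, 10, 1, 7, 12, 13, 11]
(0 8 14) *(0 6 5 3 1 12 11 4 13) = (0 8 14 6 5 3 1 12 11 4 13) = [8, 12, 2, 1, 13, 3, 5, 7, 14, 9, 10, 4, 11, 0, 6]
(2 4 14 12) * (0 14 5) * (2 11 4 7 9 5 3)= [14, 1, 7, 2, 3, 0, 6, 9, 8, 5, 10, 4, 11, 13, 12]= (0 14 12 11 4 3 2 7 9 5)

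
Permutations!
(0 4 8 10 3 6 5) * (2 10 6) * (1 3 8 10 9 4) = [1, 3, 9, 2, 10, 0, 5, 7, 6, 4, 8] = (0 1 3 2 9 4 10 8 6 5)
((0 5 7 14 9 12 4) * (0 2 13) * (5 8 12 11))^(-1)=(0 13 2 4 12 8)(5 11 9 14 7)=[13, 1, 4, 3, 12, 11, 6, 5, 0, 14, 10, 9, 8, 2, 7]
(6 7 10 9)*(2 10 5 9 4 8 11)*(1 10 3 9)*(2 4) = [0, 10, 3, 9, 8, 1, 7, 5, 11, 6, 2, 4] = (1 10 2 3 9 6 7 5)(4 8 11)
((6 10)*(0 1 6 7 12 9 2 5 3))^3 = (0 10 9 3 6 12 5 1 7 2) = [10, 7, 0, 6, 4, 1, 12, 2, 8, 3, 9, 11, 5]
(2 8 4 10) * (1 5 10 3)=(1 5 10 2 8 4 3)=[0, 5, 8, 1, 3, 10, 6, 7, 4, 9, 2]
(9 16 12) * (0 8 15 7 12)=[8, 1, 2, 3, 4, 5, 6, 12, 15, 16, 10, 11, 9, 13, 14, 7, 0]=(0 8 15 7 12 9 16)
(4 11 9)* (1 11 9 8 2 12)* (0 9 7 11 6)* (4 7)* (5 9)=(0 5 9 7 11 8 2 12 1 6)=[5, 6, 12, 3, 4, 9, 0, 11, 2, 7, 10, 8, 1]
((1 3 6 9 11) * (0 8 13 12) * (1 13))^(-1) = (0 12 13 11 9 6 3 1 8) = [12, 8, 2, 1, 4, 5, 3, 7, 0, 6, 10, 9, 13, 11]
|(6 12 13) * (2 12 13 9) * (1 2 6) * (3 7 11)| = 6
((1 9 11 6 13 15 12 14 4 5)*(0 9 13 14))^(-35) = (0 15 1 4 6 9 12 13 5 14 11) = [15, 4, 2, 3, 6, 14, 9, 7, 8, 12, 10, 0, 13, 5, 11, 1]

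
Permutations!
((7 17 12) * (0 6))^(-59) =(0 6)(7 17 12) =[6, 1, 2, 3, 4, 5, 0, 17, 8, 9, 10, 11, 7, 13, 14, 15, 16, 12]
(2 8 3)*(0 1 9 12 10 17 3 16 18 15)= [1, 9, 8, 2, 4, 5, 6, 7, 16, 12, 17, 11, 10, 13, 14, 0, 18, 3, 15]= (0 1 9 12 10 17 3 2 8 16 18 15)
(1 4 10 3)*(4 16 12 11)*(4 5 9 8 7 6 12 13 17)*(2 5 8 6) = (1 16 13 17 4 10 3)(2 5 9 6 12 11 8 7) = [0, 16, 5, 1, 10, 9, 12, 2, 7, 6, 3, 8, 11, 17, 14, 15, 13, 4]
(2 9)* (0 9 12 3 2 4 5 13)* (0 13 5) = (13)(0 9 4)(2 12 3) = [9, 1, 12, 2, 0, 5, 6, 7, 8, 4, 10, 11, 3, 13]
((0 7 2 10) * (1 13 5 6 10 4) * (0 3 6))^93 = (0 2 1 5 7 4 13) = [2, 5, 1, 3, 13, 7, 6, 4, 8, 9, 10, 11, 12, 0]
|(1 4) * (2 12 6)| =|(1 4)(2 12 6)| =6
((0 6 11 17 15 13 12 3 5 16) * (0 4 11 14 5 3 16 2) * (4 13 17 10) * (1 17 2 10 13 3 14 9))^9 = (0 9 17 2 6 1 15) = [9, 15, 6, 3, 4, 5, 1, 7, 8, 17, 10, 11, 12, 13, 14, 0, 16, 2]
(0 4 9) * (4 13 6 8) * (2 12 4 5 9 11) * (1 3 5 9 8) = (0 13 6 1 3 5 8 9)(2 12 4 11) = [13, 3, 12, 5, 11, 8, 1, 7, 9, 0, 10, 2, 4, 6]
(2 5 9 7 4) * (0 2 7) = [2, 1, 5, 3, 7, 9, 6, 4, 8, 0] = (0 2 5 9)(4 7)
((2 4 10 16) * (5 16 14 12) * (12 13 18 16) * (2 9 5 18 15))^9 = [0, 1, 14, 3, 13, 9, 6, 7, 8, 16, 15, 11, 5, 4, 2, 10, 18, 17, 12] = (2 14)(4 13)(5 9 16 18 12)(10 15)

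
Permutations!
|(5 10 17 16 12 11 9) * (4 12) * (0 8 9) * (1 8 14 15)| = |(0 14 15 1 8 9 5 10 17 16 4 12 11)| = 13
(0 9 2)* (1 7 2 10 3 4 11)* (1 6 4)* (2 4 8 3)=[9, 7, 0, 1, 11, 5, 8, 4, 3, 10, 2, 6]=(0 9 10 2)(1 7 4 11 6 8 3)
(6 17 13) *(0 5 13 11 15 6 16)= (0 5 13 16)(6 17 11 15)= [5, 1, 2, 3, 4, 13, 17, 7, 8, 9, 10, 15, 12, 16, 14, 6, 0, 11]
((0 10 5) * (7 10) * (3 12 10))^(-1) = (0 5 10 12 3 7) = [5, 1, 2, 7, 4, 10, 6, 0, 8, 9, 12, 11, 3]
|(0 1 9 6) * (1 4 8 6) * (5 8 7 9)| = |(0 4 7 9 1 5 8 6)| = 8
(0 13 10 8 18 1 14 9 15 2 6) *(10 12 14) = (0 13 12 14 9 15 2 6)(1 10 8 18) = [13, 10, 6, 3, 4, 5, 0, 7, 18, 15, 8, 11, 14, 12, 9, 2, 16, 17, 1]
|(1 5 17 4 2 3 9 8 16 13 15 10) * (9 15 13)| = |(1 5 17 4 2 3 15 10)(8 16 9)| = 24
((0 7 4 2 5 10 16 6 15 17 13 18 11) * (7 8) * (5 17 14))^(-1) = (0 11 18 13 17 2 4 7 8)(5 14 15 6 16 10) = [11, 1, 4, 3, 7, 14, 16, 8, 0, 9, 5, 18, 12, 17, 15, 6, 10, 2, 13]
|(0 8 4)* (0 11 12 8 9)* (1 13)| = |(0 9)(1 13)(4 11 12 8)| = 4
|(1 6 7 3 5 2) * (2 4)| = |(1 6 7 3 5 4 2)| = 7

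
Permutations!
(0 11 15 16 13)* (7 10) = [11, 1, 2, 3, 4, 5, 6, 10, 8, 9, 7, 15, 12, 0, 14, 16, 13] = (0 11 15 16 13)(7 10)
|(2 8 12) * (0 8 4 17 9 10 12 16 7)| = |(0 8 16 7)(2 4 17 9 10 12)| = 12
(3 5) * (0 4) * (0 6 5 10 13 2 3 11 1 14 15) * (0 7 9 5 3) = (0 4 6 3 10 13 2)(1 14 15 7 9 5 11) = [4, 14, 0, 10, 6, 11, 3, 9, 8, 5, 13, 1, 12, 2, 15, 7]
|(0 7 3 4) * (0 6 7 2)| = 4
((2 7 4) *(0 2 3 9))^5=(0 9 3 4 7 2)=[9, 1, 0, 4, 7, 5, 6, 2, 8, 3]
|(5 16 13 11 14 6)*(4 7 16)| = 8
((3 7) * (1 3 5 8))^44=[0, 8, 2, 1, 4, 7, 6, 3, 5]=(1 8 5 7 3)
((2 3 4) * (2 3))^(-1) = (3 4) = [0, 1, 2, 4, 3]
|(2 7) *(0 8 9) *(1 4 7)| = |(0 8 9)(1 4 7 2)| = 12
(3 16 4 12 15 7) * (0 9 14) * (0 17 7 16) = [9, 1, 2, 0, 12, 5, 6, 3, 8, 14, 10, 11, 15, 13, 17, 16, 4, 7] = (0 9 14 17 7 3)(4 12 15 16)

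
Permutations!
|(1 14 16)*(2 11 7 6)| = |(1 14 16)(2 11 7 6)| = 12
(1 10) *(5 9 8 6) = (1 10)(5 9 8 6) = [0, 10, 2, 3, 4, 9, 5, 7, 6, 8, 1]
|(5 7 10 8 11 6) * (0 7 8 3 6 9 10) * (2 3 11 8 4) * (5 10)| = |(0 7)(2 3 6 10 11 9 5 4)| = 8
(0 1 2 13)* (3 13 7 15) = [1, 2, 7, 13, 4, 5, 6, 15, 8, 9, 10, 11, 12, 0, 14, 3] = (0 1 2 7 15 3 13)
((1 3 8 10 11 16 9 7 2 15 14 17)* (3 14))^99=[0, 1, 2, 3, 4, 5, 6, 7, 8, 9, 10, 11, 12, 13, 14, 15, 16, 17]=(17)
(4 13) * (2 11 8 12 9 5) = (2 11 8 12 9 5)(4 13) = [0, 1, 11, 3, 13, 2, 6, 7, 12, 5, 10, 8, 9, 4]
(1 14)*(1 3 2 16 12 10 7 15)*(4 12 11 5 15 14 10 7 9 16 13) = [0, 10, 13, 2, 12, 15, 6, 14, 8, 16, 9, 5, 7, 4, 3, 1, 11] = (1 10 9 16 11 5 15)(2 13 4 12 7 14 3)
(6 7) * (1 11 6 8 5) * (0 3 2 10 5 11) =(0 3 2 10 5 1)(6 7 8 11) =[3, 0, 10, 2, 4, 1, 7, 8, 11, 9, 5, 6]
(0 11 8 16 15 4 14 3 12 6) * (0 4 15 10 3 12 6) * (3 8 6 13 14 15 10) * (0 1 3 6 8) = [11, 3, 2, 13, 15, 5, 4, 7, 16, 9, 0, 8, 1, 14, 12, 10, 6] = (0 11 8 16 6 4 15 10)(1 3 13 14 12)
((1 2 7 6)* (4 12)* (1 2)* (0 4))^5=(0 12 4)(2 6 7)=[12, 1, 6, 3, 0, 5, 7, 2, 8, 9, 10, 11, 4]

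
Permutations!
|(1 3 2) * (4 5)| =6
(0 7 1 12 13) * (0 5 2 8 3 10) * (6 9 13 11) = (0 7 1 12 11 6 9 13 5 2 8 3 10) = [7, 12, 8, 10, 4, 2, 9, 1, 3, 13, 0, 6, 11, 5]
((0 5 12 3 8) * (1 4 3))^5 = (0 3 1 5 8 4 12) = [3, 5, 2, 1, 12, 8, 6, 7, 4, 9, 10, 11, 0]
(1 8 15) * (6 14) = (1 8 15)(6 14) = [0, 8, 2, 3, 4, 5, 14, 7, 15, 9, 10, 11, 12, 13, 6, 1]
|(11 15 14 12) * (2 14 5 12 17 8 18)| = 20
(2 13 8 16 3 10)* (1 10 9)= (1 10 2 13 8 16 3 9)= [0, 10, 13, 9, 4, 5, 6, 7, 16, 1, 2, 11, 12, 8, 14, 15, 3]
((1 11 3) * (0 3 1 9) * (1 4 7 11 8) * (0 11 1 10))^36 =[0, 1, 2, 3, 4, 5, 6, 7, 8, 9, 10, 11] =(11)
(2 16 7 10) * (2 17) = (2 16 7 10 17) = [0, 1, 16, 3, 4, 5, 6, 10, 8, 9, 17, 11, 12, 13, 14, 15, 7, 2]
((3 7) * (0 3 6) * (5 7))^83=(0 7 3 6 5)=[7, 1, 2, 6, 4, 0, 5, 3]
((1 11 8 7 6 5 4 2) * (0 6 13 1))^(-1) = (0 2 4 5 6)(1 13 7 8 11) = [2, 13, 4, 3, 5, 6, 0, 8, 11, 9, 10, 1, 12, 7]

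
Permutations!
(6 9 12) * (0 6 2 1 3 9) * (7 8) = [6, 3, 1, 9, 4, 5, 0, 8, 7, 12, 10, 11, 2] = (0 6)(1 3 9 12 2)(7 8)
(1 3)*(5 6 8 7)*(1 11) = (1 3 11)(5 6 8 7) = [0, 3, 2, 11, 4, 6, 8, 5, 7, 9, 10, 1]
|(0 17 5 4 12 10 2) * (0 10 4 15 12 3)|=|(0 17 5 15 12 4 3)(2 10)|=14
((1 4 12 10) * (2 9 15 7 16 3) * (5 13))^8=(2 15 16)(3 9 7)=[0, 1, 15, 9, 4, 5, 6, 3, 8, 7, 10, 11, 12, 13, 14, 16, 2]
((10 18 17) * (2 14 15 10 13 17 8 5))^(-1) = (2 5 8 18 10 15 14)(13 17) = [0, 1, 5, 3, 4, 8, 6, 7, 18, 9, 15, 11, 12, 17, 2, 14, 16, 13, 10]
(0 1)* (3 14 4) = (0 1)(3 14 4) = [1, 0, 2, 14, 3, 5, 6, 7, 8, 9, 10, 11, 12, 13, 4]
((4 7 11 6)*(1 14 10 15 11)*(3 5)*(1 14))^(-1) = (3 5)(4 6 11 15 10 14 7) = [0, 1, 2, 5, 6, 3, 11, 4, 8, 9, 14, 15, 12, 13, 7, 10]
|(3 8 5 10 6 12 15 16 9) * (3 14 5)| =|(3 8)(5 10 6 12 15 16 9 14)| =8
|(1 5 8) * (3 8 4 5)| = |(1 3 8)(4 5)| = 6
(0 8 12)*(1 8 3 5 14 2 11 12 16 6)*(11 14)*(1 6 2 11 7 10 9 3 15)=(0 15 1 8 16 2 14 11 12)(3 5 7 10 9)=[15, 8, 14, 5, 4, 7, 6, 10, 16, 3, 9, 12, 0, 13, 11, 1, 2]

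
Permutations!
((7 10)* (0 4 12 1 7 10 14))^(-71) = [4, 7, 2, 3, 12, 5, 6, 14, 8, 9, 10, 11, 1, 13, 0] = (0 4 12 1 7 14)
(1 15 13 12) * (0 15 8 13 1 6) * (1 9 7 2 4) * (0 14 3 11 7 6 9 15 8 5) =[8, 5, 4, 11, 1, 0, 14, 2, 13, 6, 10, 7, 9, 12, 3, 15] =(15)(0 8 13 12 9 6 14 3 11 7 2 4 1 5)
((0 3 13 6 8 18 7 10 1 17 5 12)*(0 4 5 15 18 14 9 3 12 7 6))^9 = [18, 13, 2, 17, 8, 14, 5, 9, 7, 1, 3, 11, 6, 15, 10, 12, 16, 0, 4] = (0 18 4 8 7 9 1 13 15 12 6 5 14 10 3 17)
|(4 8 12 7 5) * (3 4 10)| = |(3 4 8 12 7 5 10)| = 7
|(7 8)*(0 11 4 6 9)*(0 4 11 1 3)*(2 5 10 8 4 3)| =|(11)(0 1 2 5 10 8 7 4 6 9 3)| =11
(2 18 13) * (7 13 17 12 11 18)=(2 7 13)(11 18 17 12)=[0, 1, 7, 3, 4, 5, 6, 13, 8, 9, 10, 18, 11, 2, 14, 15, 16, 12, 17]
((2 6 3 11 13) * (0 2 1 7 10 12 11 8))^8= (0 3 2 8 6)(1 10 11)(7 12 13)= [3, 10, 8, 2, 4, 5, 0, 12, 6, 9, 11, 1, 13, 7]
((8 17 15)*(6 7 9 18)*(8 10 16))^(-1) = [0, 1, 2, 3, 4, 5, 18, 6, 16, 7, 15, 11, 12, 13, 14, 17, 10, 8, 9] = (6 18 9 7)(8 16 10 15 17)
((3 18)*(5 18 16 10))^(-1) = (3 18 5 10 16) = [0, 1, 2, 18, 4, 10, 6, 7, 8, 9, 16, 11, 12, 13, 14, 15, 3, 17, 5]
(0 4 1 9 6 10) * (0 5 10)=[4, 9, 2, 3, 1, 10, 0, 7, 8, 6, 5]=(0 4 1 9 6)(5 10)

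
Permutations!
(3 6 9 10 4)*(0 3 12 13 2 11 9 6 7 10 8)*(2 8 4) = (0 3 7 10 2 11 9 4 12 13 8) = [3, 1, 11, 7, 12, 5, 6, 10, 0, 4, 2, 9, 13, 8]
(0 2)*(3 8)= (0 2)(3 8)= [2, 1, 0, 8, 4, 5, 6, 7, 3]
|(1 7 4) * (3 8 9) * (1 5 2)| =|(1 7 4 5 2)(3 8 9)| =15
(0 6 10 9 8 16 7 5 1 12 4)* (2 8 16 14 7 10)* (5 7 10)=(0 6 2 8 14 10 9 16 5 1 12 4)=[6, 12, 8, 3, 0, 1, 2, 7, 14, 16, 9, 11, 4, 13, 10, 15, 5]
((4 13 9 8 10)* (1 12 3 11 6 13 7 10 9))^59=(1 13 6 11 3 12)(4 10 7)(8 9)=[0, 13, 2, 12, 10, 5, 11, 4, 9, 8, 7, 3, 1, 6]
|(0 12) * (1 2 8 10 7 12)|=7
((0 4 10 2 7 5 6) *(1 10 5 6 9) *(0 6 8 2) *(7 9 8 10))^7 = (0 7 9 8 4 10 1 2 5) = [7, 2, 5, 3, 10, 0, 6, 9, 4, 8, 1]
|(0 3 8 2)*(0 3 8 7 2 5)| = 3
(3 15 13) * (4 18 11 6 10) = (3 15 13)(4 18 11 6 10) = [0, 1, 2, 15, 18, 5, 10, 7, 8, 9, 4, 6, 12, 3, 14, 13, 16, 17, 11]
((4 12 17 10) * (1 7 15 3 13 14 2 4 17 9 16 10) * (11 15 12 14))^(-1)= (1 17 10 16 9 12 7)(2 14 4)(3 15 11 13)= [0, 17, 14, 15, 2, 5, 6, 1, 8, 12, 16, 13, 7, 3, 4, 11, 9, 10]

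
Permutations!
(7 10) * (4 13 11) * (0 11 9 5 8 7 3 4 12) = (0 11 12)(3 4 13 9 5 8 7 10) = [11, 1, 2, 4, 13, 8, 6, 10, 7, 5, 3, 12, 0, 9]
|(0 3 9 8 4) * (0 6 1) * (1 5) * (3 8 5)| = |(0 8 4 6 3 9 5 1)| = 8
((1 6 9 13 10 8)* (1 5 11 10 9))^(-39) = (1 6)(5 11 10 8)(9 13) = [0, 6, 2, 3, 4, 11, 1, 7, 5, 13, 8, 10, 12, 9]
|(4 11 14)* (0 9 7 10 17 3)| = 6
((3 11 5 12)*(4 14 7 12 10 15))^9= (15)= [0, 1, 2, 3, 4, 5, 6, 7, 8, 9, 10, 11, 12, 13, 14, 15]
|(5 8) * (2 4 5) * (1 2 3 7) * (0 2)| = |(0 2 4 5 8 3 7 1)| = 8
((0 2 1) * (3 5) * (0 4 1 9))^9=(9)(1 4)(3 5)=[0, 4, 2, 5, 1, 3, 6, 7, 8, 9]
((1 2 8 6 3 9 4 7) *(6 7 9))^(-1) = [0, 7, 1, 6, 9, 5, 3, 8, 2, 4] = (1 7 8 2)(3 6)(4 9)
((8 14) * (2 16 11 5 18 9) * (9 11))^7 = (2 16 9)(5 18 11)(8 14) = [0, 1, 16, 3, 4, 18, 6, 7, 14, 2, 10, 5, 12, 13, 8, 15, 9, 17, 11]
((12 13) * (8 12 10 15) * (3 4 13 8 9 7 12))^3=[0, 1, 2, 10, 15, 5, 6, 3, 13, 8, 7, 11, 4, 9, 14, 12]=(3 10 7)(4 15 12)(8 13 9)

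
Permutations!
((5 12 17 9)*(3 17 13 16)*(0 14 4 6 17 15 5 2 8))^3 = [6, 1, 14, 12, 9, 16, 2, 7, 4, 0, 10, 11, 3, 15, 17, 13, 5, 8] = (0 6 2 14 17 8 4 9)(3 12)(5 16)(13 15)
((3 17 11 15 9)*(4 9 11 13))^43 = (3 4 17 9 13)(11 15) = [0, 1, 2, 4, 17, 5, 6, 7, 8, 13, 10, 15, 12, 3, 14, 11, 16, 9]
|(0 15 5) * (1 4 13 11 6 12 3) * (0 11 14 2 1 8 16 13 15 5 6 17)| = |(0 5 11 17)(1 4 15 6 12 3 8 16 13 14 2)| = 44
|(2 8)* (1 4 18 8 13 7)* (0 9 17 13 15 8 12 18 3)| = 24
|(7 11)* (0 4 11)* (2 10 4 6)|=7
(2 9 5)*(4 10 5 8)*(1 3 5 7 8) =[0, 3, 9, 5, 10, 2, 6, 8, 4, 1, 7] =(1 3 5 2 9)(4 10 7 8)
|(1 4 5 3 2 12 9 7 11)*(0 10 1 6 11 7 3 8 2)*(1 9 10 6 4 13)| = 22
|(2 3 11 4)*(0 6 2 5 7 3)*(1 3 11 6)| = 20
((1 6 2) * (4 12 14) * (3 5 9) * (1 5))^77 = (1 3 9 5 2 6)(4 14 12) = [0, 3, 6, 9, 14, 2, 1, 7, 8, 5, 10, 11, 4, 13, 12]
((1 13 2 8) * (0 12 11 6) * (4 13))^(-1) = (0 6 11 12)(1 8 2 13 4) = [6, 8, 13, 3, 1, 5, 11, 7, 2, 9, 10, 12, 0, 4]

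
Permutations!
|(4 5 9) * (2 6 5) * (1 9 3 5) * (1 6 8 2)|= |(1 9 4)(2 8)(3 5)|= 6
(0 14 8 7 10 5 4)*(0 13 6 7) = [14, 1, 2, 3, 13, 4, 7, 10, 0, 9, 5, 11, 12, 6, 8] = (0 14 8)(4 13 6 7 10 5)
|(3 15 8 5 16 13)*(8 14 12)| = 8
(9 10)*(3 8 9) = (3 8 9 10) = [0, 1, 2, 8, 4, 5, 6, 7, 9, 10, 3]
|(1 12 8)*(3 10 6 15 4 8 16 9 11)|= |(1 12 16 9 11 3 10 6 15 4 8)|= 11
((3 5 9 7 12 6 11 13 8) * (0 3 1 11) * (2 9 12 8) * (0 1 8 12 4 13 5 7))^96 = (13) = [0, 1, 2, 3, 4, 5, 6, 7, 8, 9, 10, 11, 12, 13]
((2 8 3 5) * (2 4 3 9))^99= (9)= [0, 1, 2, 3, 4, 5, 6, 7, 8, 9]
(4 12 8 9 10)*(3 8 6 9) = (3 8)(4 12 6 9 10) = [0, 1, 2, 8, 12, 5, 9, 7, 3, 10, 4, 11, 6]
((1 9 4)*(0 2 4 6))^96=(9)=[0, 1, 2, 3, 4, 5, 6, 7, 8, 9]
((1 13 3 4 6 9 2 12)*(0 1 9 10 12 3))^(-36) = (13)(2 9 12 10 6 4 3) = [0, 1, 9, 2, 3, 5, 4, 7, 8, 12, 6, 11, 10, 13]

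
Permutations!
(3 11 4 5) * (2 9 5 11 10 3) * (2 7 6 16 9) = (3 10)(4 11)(5 7 6 16 9) = [0, 1, 2, 10, 11, 7, 16, 6, 8, 5, 3, 4, 12, 13, 14, 15, 9]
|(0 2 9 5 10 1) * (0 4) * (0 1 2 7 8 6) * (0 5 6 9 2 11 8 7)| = |(1 4)(5 10 11 8 9 6)| = 6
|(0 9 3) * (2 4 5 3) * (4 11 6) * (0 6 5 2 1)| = |(0 9 1)(2 11 5 3 6 4)| = 6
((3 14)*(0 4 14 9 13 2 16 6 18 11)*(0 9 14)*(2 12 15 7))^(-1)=[4, 1, 7, 14, 0, 5, 16, 15, 8, 11, 10, 18, 13, 9, 3, 12, 2, 17, 6]=(0 4)(2 7 15 12 13 9 11 18 6 16)(3 14)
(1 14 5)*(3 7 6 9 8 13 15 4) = (1 14 5)(3 7 6 9 8 13 15 4) = [0, 14, 2, 7, 3, 1, 9, 6, 13, 8, 10, 11, 12, 15, 5, 4]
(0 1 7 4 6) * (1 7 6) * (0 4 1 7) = [0, 6, 2, 3, 7, 5, 4, 1] = (1 6 4 7)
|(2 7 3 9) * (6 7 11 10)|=|(2 11 10 6 7 3 9)|=7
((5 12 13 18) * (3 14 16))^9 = (5 12 13 18) = [0, 1, 2, 3, 4, 12, 6, 7, 8, 9, 10, 11, 13, 18, 14, 15, 16, 17, 5]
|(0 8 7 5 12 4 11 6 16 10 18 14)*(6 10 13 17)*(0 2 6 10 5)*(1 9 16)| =60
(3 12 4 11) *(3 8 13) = (3 12 4 11 8 13) = [0, 1, 2, 12, 11, 5, 6, 7, 13, 9, 10, 8, 4, 3]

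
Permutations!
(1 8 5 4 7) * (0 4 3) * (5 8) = [4, 5, 2, 0, 7, 3, 6, 1, 8] = (8)(0 4 7 1 5 3)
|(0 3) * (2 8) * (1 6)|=2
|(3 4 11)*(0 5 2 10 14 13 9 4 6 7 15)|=13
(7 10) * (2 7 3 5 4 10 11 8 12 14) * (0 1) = (0 1)(2 7 11 8 12 14)(3 5 4 10) = [1, 0, 7, 5, 10, 4, 6, 11, 12, 9, 3, 8, 14, 13, 2]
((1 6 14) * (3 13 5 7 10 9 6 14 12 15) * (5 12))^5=(1 14)(3 13 12 15)=[0, 14, 2, 13, 4, 5, 6, 7, 8, 9, 10, 11, 15, 12, 1, 3]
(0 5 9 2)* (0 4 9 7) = (0 5 7)(2 4 9) = [5, 1, 4, 3, 9, 7, 6, 0, 8, 2]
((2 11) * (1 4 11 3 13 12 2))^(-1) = [0, 11, 12, 2, 1, 5, 6, 7, 8, 9, 10, 4, 13, 3] = (1 11 4)(2 12 13 3)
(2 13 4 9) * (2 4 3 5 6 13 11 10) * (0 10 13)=[10, 1, 11, 5, 9, 6, 0, 7, 8, 4, 2, 13, 12, 3]=(0 10 2 11 13 3 5 6)(4 9)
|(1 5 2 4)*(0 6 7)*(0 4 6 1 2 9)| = 4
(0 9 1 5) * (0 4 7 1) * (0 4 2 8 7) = (0 9 4)(1 5 2 8 7) = [9, 5, 8, 3, 0, 2, 6, 1, 7, 4]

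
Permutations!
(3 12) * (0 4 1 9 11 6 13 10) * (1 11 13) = (0 4 11 6 1 9 13 10)(3 12) = [4, 9, 2, 12, 11, 5, 1, 7, 8, 13, 0, 6, 3, 10]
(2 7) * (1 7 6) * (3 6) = (1 7 2 3 6) = [0, 7, 3, 6, 4, 5, 1, 2]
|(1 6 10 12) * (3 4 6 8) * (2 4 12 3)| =|(1 8 2 4 6 10 3 12)| =8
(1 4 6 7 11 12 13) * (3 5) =[0, 4, 2, 5, 6, 3, 7, 11, 8, 9, 10, 12, 13, 1] =(1 4 6 7 11 12 13)(3 5)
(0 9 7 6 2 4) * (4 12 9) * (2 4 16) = (0 16 2 12 9 7 6 4) = [16, 1, 12, 3, 0, 5, 4, 6, 8, 7, 10, 11, 9, 13, 14, 15, 2]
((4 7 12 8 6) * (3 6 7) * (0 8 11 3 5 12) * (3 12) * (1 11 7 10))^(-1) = (0 7 12 11 1 10 8)(3 5 4 6) = [7, 10, 2, 5, 6, 4, 3, 12, 0, 9, 8, 1, 11]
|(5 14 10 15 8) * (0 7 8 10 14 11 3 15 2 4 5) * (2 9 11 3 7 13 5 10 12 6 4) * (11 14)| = |(0 13 5 3 15 12 6 4 10 9 14 11 7 8)| = 14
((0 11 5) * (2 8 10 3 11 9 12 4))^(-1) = (0 5 11 3 10 8 2 4 12 9) = [5, 1, 4, 10, 12, 11, 6, 7, 2, 0, 8, 3, 9]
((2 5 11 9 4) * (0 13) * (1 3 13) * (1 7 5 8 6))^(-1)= (0 13 3 1 6 8 2 4 9 11 5 7)= [13, 6, 4, 1, 9, 7, 8, 0, 2, 11, 10, 5, 12, 3]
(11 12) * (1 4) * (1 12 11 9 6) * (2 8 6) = (1 4 12 9 2 8 6) = [0, 4, 8, 3, 12, 5, 1, 7, 6, 2, 10, 11, 9]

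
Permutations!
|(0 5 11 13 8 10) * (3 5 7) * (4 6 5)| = |(0 7 3 4 6 5 11 13 8 10)| = 10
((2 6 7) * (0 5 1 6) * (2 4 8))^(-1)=(0 2 8 4 7 6 1 5)=[2, 5, 8, 3, 7, 0, 1, 6, 4]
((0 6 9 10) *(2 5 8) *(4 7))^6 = (0 9)(6 10) = [9, 1, 2, 3, 4, 5, 10, 7, 8, 0, 6]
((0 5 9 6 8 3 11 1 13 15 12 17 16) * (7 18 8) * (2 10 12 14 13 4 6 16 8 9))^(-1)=(0 16 9 18 7 6 4 1 11 3 8 17 12 10 2 5)(13 14 15)=[16, 11, 5, 8, 1, 0, 4, 6, 17, 18, 2, 3, 10, 14, 15, 13, 9, 12, 7]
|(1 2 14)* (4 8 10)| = 3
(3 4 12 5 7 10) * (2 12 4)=(2 12 5 7 10 3)=[0, 1, 12, 2, 4, 7, 6, 10, 8, 9, 3, 11, 5]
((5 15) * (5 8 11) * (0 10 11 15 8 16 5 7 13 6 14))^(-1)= (0 14 6 13 7 11 10)(5 16 15 8)= [14, 1, 2, 3, 4, 16, 13, 11, 5, 9, 0, 10, 12, 7, 6, 8, 15]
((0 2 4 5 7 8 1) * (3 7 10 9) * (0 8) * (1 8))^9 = (0 2 4 5 10 9 3 7) = [2, 1, 4, 7, 5, 10, 6, 0, 8, 3, 9]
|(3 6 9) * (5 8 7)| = 3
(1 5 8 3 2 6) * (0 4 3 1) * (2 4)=(0 2 6)(1 5 8)(3 4)=[2, 5, 6, 4, 3, 8, 0, 7, 1]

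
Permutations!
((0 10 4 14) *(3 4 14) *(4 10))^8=(0 10 4 14 3)=[10, 1, 2, 0, 14, 5, 6, 7, 8, 9, 4, 11, 12, 13, 3]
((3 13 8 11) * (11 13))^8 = [0, 1, 2, 3, 4, 5, 6, 7, 8, 9, 10, 11, 12, 13] = (13)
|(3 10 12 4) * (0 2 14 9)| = |(0 2 14 9)(3 10 12 4)| = 4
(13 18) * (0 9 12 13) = (0 9 12 13 18) = [9, 1, 2, 3, 4, 5, 6, 7, 8, 12, 10, 11, 13, 18, 14, 15, 16, 17, 0]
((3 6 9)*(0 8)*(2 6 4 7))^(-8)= [0, 1, 4, 6, 9, 5, 7, 3, 8, 2]= (2 4 9)(3 6 7)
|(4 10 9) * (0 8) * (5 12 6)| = |(0 8)(4 10 9)(5 12 6)| = 6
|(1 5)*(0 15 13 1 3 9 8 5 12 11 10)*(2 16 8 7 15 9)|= |(0 9 7 15 13 1 12 11 10)(2 16 8 5 3)|= 45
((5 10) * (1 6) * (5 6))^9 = (1 5 10 6) = [0, 5, 2, 3, 4, 10, 1, 7, 8, 9, 6]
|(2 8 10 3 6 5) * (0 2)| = 7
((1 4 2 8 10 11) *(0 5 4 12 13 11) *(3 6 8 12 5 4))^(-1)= (0 10 8 6 3 5 1 11 13 12 2 4)= [10, 11, 4, 5, 0, 1, 3, 7, 6, 9, 8, 13, 2, 12]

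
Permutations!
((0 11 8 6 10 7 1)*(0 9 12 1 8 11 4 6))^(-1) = (0 8 7 10 6 4)(1 12 9) = [8, 12, 2, 3, 0, 5, 4, 10, 7, 1, 6, 11, 9]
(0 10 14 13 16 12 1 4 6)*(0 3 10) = (1 4 6 3 10 14 13 16 12) = [0, 4, 2, 10, 6, 5, 3, 7, 8, 9, 14, 11, 1, 16, 13, 15, 12]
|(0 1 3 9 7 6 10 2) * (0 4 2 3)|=|(0 1)(2 4)(3 9 7 6 10)|=10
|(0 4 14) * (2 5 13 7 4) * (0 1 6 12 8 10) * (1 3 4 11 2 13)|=|(0 13 7 11 2 5 1 6 12 8 10)(3 4 14)|=33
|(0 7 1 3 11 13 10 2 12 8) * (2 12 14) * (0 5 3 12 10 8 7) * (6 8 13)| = |(1 12 7)(2 14)(3 11 6 8 5)| = 30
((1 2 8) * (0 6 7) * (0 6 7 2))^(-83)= (0 7 6 2 8 1)= [7, 0, 8, 3, 4, 5, 2, 6, 1]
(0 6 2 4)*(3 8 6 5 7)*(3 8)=(0 5 7 8 6 2 4)=[5, 1, 4, 3, 0, 7, 2, 8, 6]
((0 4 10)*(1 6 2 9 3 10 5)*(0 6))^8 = (2 10 9 6 3) = [0, 1, 10, 2, 4, 5, 3, 7, 8, 6, 9]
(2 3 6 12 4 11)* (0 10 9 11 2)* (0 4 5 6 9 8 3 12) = (0 10 8 3 9 11 4 2 12 5 6) = [10, 1, 12, 9, 2, 6, 0, 7, 3, 11, 8, 4, 5]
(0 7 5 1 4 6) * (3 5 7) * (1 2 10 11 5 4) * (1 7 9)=(0 3 4 6)(1 7 9)(2 10 11 5)=[3, 7, 10, 4, 6, 2, 0, 9, 8, 1, 11, 5]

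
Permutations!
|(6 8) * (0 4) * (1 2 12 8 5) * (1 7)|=14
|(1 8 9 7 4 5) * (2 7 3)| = 8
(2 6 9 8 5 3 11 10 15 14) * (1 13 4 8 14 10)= (1 13 4 8 5 3 11)(2 6 9 14)(10 15)= [0, 13, 6, 11, 8, 3, 9, 7, 5, 14, 15, 1, 12, 4, 2, 10]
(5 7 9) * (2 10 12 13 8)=(2 10 12 13 8)(5 7 9)=[0, 1, 10, 3, 4, 7, 6, 9, 2, 5, 12, 11, 13, 8]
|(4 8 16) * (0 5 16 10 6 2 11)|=9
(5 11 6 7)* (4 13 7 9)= [0, 1, 2, 3, 13, 11, 9, 5, 8, 4, 10, 6, 12, 7]= (4 13 7 5 11 6 9)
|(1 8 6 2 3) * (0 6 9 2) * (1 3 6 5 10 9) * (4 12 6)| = 8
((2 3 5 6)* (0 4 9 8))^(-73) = (0 8 9 4)(2 6 5 3) = [8, 1, 6, 2, 0, 3, 5, 7, 9, 4]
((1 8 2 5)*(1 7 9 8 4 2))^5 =(1 9 5 4 8 7 2) =[0, 9, 1, 3, 8, 4, 6, 2, 7, 5]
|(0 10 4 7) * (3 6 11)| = 12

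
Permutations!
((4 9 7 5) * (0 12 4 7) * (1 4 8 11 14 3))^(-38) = (0 4 3 11 12 9 1 14 8) = [4, 14, 2, 11, 3, 5, 6, 7, 0, 1, 10, 12, 9, 13, 8]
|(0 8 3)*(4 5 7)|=|(0 8 3)(4 5 7)|=3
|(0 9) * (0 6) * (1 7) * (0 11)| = 4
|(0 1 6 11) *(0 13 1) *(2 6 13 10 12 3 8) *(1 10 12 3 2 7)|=|(1 13 10 3 8 7)(2 6 11 12)|=12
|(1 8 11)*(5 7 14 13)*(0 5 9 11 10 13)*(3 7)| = |(0 5 3 7 14)(1 8 10 13 9 11)| = 30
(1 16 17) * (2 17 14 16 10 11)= (1 10 11 2 17)(14 16)= [0, 10, 17, 3, 4, 5, 6, 7, 8, 9, 11, 2, 12, 13, 16, 15, 14, 1]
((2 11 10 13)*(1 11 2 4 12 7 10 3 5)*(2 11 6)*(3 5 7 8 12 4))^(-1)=(1 5 11 2 6)(3 13 10 7)(8 12)=[0, 5, 6, 13, 4, 11, 1, 3, 12, 9, 7, 2, 8, 10]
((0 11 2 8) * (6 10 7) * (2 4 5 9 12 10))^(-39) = [12, 1, 5, 3, 7, 6, 4, 11, 9, 2, 0, 10, 8] = (0 12 8 9 2 5 6 4 7 11 10)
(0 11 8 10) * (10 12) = (0 11 8 12 10) = [11, 1, 2, 3, 4, 5, 6, 7, 12, 9, 0, 8, 10]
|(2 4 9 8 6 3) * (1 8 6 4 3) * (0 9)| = 6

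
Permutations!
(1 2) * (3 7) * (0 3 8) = [3, 2, 1, 7, 4, 5, 6, 8, 0] = (0 3 7 8)(1 2)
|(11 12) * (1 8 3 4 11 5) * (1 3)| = |(1 8)(3 4 11 12 5)| = 10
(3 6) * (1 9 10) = (1 9 10)(3 6) = [0, 9, 2, 6, 4, 5, 3, 7, 8, 10, 1]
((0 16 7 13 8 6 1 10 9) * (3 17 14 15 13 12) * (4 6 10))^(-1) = (0 9 10 8 13 15 14 17 3 12 7 16)(1 6 4) = [9, 6, 2, 12, 1, 5, 4, 16, 13, 10, 8, 11, 7, 15, 17, 14, 0, 3]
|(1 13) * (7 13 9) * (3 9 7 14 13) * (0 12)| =|(0 12)(1 7 3 9 14 13)| =6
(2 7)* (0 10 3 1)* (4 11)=(0 10 3 1)(2 7)(4 11)=[10, 0, 7, 1, 11, 5, 6, 2, 8, 9, 3, 4]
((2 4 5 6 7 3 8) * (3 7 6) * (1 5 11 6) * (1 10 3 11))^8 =(1 4 2 8 3 10 6 11 5) =[0, 4, 8, 10, 2, 1, 11, 7, 3, 9, 6, 5]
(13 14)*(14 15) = (13 15 14) = [0, 1, 2, 3, 4, 5, 6, 7, 8, 9, 10, 11, 12, 15, 13, 14]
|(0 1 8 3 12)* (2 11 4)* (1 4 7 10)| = |(0 4 2 11 7 10 1 8 3 12)| = 10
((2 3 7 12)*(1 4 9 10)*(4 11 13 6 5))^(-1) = [0, 10, 12, 2, 5, 6, 13, 3, 8, 4, 9, 1, 7, 11] = (1 10 9 4 5 6 13 11)(2 12 7 3)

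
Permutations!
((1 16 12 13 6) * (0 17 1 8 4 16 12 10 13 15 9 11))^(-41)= (0 17 1 12 15 9 11)(4 16 10 13 6 8)= [17, 12, 2, 3, 16, 5, 8, 7, 4, 11, 13, 0, 15, 6, 14, 9, 10, 1]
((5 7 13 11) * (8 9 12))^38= (5 13)(7 11)(8 12 9)= [0, 1, 2, 3, 4, 13, 6, 11, 12, 8, 10, 7, 9, 5]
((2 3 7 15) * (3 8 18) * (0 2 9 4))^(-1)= [4, 1, 0, 18, 9, 5, 6, 3, 2, 15, 10, 11, 12, 13, 14, 7, 16, 17, 8]= (0 4 9 15 7 3 18 8 2)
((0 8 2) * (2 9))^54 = [9, 1, 8, 3, 4, 5, 6, 7, 2, 0] = (0 9)(2 8)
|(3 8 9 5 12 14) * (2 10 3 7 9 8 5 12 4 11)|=|(2 10 3 5 4 11)(7 9 12 14)|=12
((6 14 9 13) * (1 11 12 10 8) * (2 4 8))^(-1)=(1 8 4 2 10 12 11)(6 13 9 14)=[0, 8, 10, 3, 2, 5, 13, 7, 4, 14, 12, 1, 11, 9, 6]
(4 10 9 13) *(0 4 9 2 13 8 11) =(0 4 10 2 13 9 8 11) =[4, 1, 13, 3, 10, 5, 6, 7, 11, 8, 2, 0, 12, 9]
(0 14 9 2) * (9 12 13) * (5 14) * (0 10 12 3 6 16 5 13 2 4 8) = [13, 1, 10, 6, 8, 14, 16, 7, 0, 4, 12, 11, 2, 9, 3, 15, 5] = (0 13 9 4 8)(2 10 12)(3 6 16 5 14)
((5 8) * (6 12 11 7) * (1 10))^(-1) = (1 10)(5 8)(6 7 11 12) = [0, 10, 2, 3, 4, 8, 7, 11, 5, 9, 1, 12, 6]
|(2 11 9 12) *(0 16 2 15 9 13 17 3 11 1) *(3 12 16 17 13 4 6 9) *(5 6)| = 13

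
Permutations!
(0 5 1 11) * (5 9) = (0 9 5 1 11) = [9, 11, 2, 3, 4, 1, 6, 7, 8, 5, 10, 0]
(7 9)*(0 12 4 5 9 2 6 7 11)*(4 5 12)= (0 4 12 5 9 11)(2 6 7)= [4, 1, 6, 3, 12, 9, 7, 2, 8, 11, 10, 0, 5]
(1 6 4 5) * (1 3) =(1 6 4 5 3) =[0, 6, 2, 1, 5, 3, 4]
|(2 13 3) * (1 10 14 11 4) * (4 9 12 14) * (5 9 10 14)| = |(1 14 11 10 4)(2 13 3)(5 9 12)| = 15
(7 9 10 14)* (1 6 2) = (1 6 2)(7 9 10 14) = [0, 6, 1, 3, 4, 5, 2, 9, 8, 10, 14, 11, 12, 13, 7]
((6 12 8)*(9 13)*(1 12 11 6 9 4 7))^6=(1 7 4 13 9 8 12)=[0, 7, 2, 3, 13, 5, 6, 4, 12, 8, 10, 11, 1, 9]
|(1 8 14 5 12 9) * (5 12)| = |(1 8 14 12 9)| = 5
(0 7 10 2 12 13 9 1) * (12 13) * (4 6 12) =(0 7 10 2 13 9 1)(4 6 12) =[7, 0, 13, 3, 6, 5, 12, 10, 8, 1, 2, 11, 4, 9]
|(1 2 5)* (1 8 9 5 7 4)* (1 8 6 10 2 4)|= 9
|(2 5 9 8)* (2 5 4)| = |(2 4)(5 9 8)| = 6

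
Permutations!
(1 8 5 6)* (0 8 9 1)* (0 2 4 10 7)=(0 8 5 6 2 4 10 7)(1 9)=[8, 9, 4, 3, 10, 6, 2, 0, 5, 1, 7]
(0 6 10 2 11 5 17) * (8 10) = (0 6 8 10 2 11 5 17) = [6, 1, 11, 3, 4, 17, 8, 7, 10, 9, 2, 5, 12, 13, 14, 15, 16, 0]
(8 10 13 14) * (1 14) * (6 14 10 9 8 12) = (1 10 13)(6 14 12)(8 9) = [0, 10, 2, 3, 4, 5, 14, 7, 9, 8, 13, 11, 6, 1, 12]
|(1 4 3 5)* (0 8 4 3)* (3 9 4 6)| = 8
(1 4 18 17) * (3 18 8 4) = (1 3 18 17)(4 8) = [0, 3, 2, 18, 8, 5, 6, 7, 4, 9, 10, 11, 12, 13, 14, 15, 16, 1, 17]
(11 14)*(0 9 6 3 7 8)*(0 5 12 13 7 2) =[9, 1, 0, 2, 4, 12, 3, 8, 5, 6, 10, 14, 13, 7, 11] =(0 9 6 3 2)(5 12 13 7 8)(11 14)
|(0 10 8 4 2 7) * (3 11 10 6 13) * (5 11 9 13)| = |(0 6 5 11 10 8 4 2 7)(3 9 13)| = 9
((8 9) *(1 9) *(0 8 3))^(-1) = (0 3 9 1 8) = [3, 8, 2, 9, 4, 5, 6, 7, 0, 1]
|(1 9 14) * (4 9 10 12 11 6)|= |(1 10 12 11 6 4 9 14)|= 8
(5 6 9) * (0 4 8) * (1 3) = (0 4 8)(1 3)(5 6 9) = [4, 3, 2, 1, 8, 6, 9, 7, 0, 5]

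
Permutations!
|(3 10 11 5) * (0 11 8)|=|(0 11 5 3 10 8)|=6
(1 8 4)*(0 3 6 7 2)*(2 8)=(0 3 6 7 8 4 1 2)=[3, 2, 0, 6, 1, 5, 7, 8, 4]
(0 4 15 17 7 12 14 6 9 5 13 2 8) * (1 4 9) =(0 9 5 13 2 8)(1 4 15 17 7 12 14 6) =[9, 4, 8, 3, 15, 13, 1, 12, 0, 5, 10, 11, 14, 2, 6, 17, 16, 7]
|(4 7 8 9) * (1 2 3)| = |(1 2 3)(4 7 8 9)| = 12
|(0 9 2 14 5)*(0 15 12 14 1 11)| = 20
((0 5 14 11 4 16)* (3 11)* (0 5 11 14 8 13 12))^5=(0 8 4 12 5 11 13 16)(3 14)=[8, 1, 2, 14, 12, 11, 6, 7, 4, 9, 10, 13, 5, 16, 3, 15, 0]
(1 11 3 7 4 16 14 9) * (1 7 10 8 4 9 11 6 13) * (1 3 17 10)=(1 6 13 3)(4 16 14 11 17 10 8)(7 9)=[0, 6, 2, 1, 16, 5, 13, 9, 4, 7, 8, 17, 12, 3, 11, 15, 14, 10]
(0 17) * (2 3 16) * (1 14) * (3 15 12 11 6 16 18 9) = (0 17)(1 14)(2 15 12 11 6 16)(3 18 9) = [17, 14, 15, 18, 4, 5, 16, 7, 8, 3, 10, 6, 11, 13, 1, 12, 2, 0, 9]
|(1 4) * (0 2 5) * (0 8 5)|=2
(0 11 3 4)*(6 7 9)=(0 11 3 4)(6 7 9)=[11, 1, 2, 4, 0, 5, 7, 9, 8, 6, 10, 3]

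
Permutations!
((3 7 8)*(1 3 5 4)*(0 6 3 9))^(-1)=(0 9 1 4 5 8 7 3 6)=[9, 4, 2, 6, 5, 8, 0, 3, 7, 1]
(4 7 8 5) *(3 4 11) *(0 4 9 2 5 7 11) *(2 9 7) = (0 4 11 3 7 8 2 5) = [4, 1, 5, 7, 11, 0, 6, 8, 2, 9, 10, 3]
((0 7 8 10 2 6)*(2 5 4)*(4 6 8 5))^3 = (0 6 5 7)(2 4 10 8) = [6, 1, 4, 3, 10, 7, 5, 0, 2, 9, 8]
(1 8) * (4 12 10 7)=[0, 8, 2, 3, 12, 5, 6, 4, 1, 9, 7, 11, 10]=(1 8)(4 12 10 7)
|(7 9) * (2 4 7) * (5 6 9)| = |(2 4 7 5 6 9)| = 6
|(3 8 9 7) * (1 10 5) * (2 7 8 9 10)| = 8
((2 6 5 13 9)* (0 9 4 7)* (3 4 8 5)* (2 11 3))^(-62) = (0 4 11)(3 9 7)(5 13 8) = [4, 1, 2, 9, 11, 13, 6, 3, 5, 7, 10, 0, 12, 8]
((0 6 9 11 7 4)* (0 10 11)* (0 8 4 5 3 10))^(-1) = (0 4 8 9 6)(3 5 7 11 10) = [4, 1, 2, 5, 8, 7, 0, 11, 9, 6, 3, 10]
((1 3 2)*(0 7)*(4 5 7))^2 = (0 5)(1 2 3)(4 7) = [5, 2, 3, 1, 7, 0, 6, 4]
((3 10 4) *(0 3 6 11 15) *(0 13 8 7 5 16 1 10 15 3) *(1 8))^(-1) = (1 13 15 3 11 6 4 10)(5 7 8 16) = [0, 13, 2, 11, 10, 7, 4, 8, 16, 9, 1, 6, 12, 15, 14, 3, 5]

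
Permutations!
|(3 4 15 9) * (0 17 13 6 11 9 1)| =10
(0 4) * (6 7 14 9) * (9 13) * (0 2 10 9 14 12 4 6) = (0 6 7 12 4 2 10 9)(13 14) = [6, 1, 10, 3, 2, 5, 7, 12, 8, 0, 9, 11, 4, 14, 13]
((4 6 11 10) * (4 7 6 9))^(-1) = (4 9)(6 7 10 11) = [0, 1, 2, 3, 9, 5, 7, 10, 8, 4, 11, 6]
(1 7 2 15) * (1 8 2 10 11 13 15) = (1 7 10 11 13 15 8 2) = [0, 7, 1, 3, 4, 5, 6, 10, 2, 9, 11, 13, 12, 15, 14, 8]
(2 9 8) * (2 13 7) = [0, 1, 9, 3, 4, 5, 6, 2, 13, 8, 10, 11, 12, 7] = (2 9 8 13 7)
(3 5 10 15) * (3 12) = [0, 1, 2, 5, 4, 10, 6, 7, 8, 9, 15, 11, 3, 13, 14, 12] = (3 5 10 15 12)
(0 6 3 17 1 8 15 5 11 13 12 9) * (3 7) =[6, 8, 2, 17, 4, 11, 7, 3, 15, 0, 10, 13, 9, 12, 14, 5, 16, 1] =(0 6 7 3 17 1 8 15 5 11 13 12 9)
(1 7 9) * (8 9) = (1 7 8 9) = [0, 7, 2, 3, 4, 5, 6, 8, 9, 1]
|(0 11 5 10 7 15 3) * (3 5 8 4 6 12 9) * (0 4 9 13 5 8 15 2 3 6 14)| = |(0 11 15 8 9 6 12 13 5 10 7 2 3 4 14)| = 15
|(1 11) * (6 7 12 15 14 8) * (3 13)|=6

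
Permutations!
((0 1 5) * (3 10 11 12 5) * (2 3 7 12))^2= (0 7 5 1 12)(2 10)(3 11)= [7, 12, 10, 11, 4, 1, 6, 5, 8, 9, 2, 3, 0]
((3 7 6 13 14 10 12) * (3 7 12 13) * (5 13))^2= (3 7)(5 14)(6 12)(10 13)= [0, 1, 2, 7, 4, 14, 12, 3, 8, 9, 13, 11, 6, 10, 5]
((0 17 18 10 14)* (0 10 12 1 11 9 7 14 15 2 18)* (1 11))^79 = (0 17)(2 10 7 11 18 15 14 9 12) = [17, 1, 10, 3, 4, 5, 6, 11, 8, 12, 7, 18, 2, 13, 9, 14, 16, 0, 15]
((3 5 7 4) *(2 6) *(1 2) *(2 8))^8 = (8) = [0, 1, 2, 3, 4, 5, 6, 7, 8]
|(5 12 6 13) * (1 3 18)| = |(1 3 18)(5 12 6 13)| = 12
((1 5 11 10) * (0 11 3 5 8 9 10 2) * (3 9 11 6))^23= (0 5 1 2 3 10 11 6 9 8)= [5, 2, 3, 10, 4, 1, 9, 7, 0, 8, 11, 6]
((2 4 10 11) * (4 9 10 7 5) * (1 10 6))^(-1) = [0, 6, 11, 3, 5, 7, 9, 4, 8, 2, 1, 10] = (1 6 9 2 11 10)(4 5 7)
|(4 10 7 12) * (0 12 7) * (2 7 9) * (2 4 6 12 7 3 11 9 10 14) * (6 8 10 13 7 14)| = |(0 14 2 3 11 9 4 6 12 8 10)(7 13)| = 22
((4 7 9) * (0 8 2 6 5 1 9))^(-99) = (9) = [0, 1, 2, 3, 4, 5, 6, 7, 8, 9]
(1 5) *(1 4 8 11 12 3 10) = (1 5 4 8 11 12 3 10) = [0, 5, 2, 10, 8, 4, 6, 7, 11, 9, 1, 12, 3]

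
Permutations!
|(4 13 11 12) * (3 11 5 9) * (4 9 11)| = |(3 4 13 5 11 12 9)| = 7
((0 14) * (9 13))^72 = (14) = [0, 1, 2, 3, 4, 5, 6, 7, 8, 9, 10, 11, 12, 13, 14]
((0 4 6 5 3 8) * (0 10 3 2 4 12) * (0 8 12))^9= (2 4 6 5)(3 12 8 10)= [0, 1, 4, 12, 6, 2, 5, 7, 10, 9, 3, 11, 8]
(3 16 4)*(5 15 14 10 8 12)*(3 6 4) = [0, 1, 2, 16, 6, 15, 4, 7, 12, 9, 8, 11, 5, 13, 10, 14, 3] = (3 16)(4 6)(5 15 14 10 8 12)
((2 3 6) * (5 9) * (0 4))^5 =(0 4)(2 6 3)(5 9) =[4, 1, 6, 2, 0, 9, 3, 7, 8, 5]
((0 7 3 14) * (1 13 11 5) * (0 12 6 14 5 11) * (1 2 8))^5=[8, 5, 7, 13, 4, 0, 12, 1, 3, 9, 10, 11, 14, 2, 6]=(0 8 3 13 2 7 1 5)(6 12 14)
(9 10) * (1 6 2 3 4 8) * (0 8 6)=(0 8 1)(2 3 4 6)(9 10)=[8, 0, 3, 4, 6, 5, 2, 7, 1, 10, 9]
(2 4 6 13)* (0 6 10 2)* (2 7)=(0 6 13)(2 4 10 7)=[6, 1, 4, 3, 10, 5, 13, 2, 8, 9, 7, 11, 12, 0]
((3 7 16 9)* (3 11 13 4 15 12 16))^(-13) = (3 7)(4 15 12 16 9 11 13) = [0, 1, 2, 7, 15, 5, 6, 3, 8, 11, 10, 13, 16, 4, 14, 12, 9]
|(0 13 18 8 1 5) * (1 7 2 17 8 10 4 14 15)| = 36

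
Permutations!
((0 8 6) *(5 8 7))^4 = (0 6 8 5 7) = [6, 1, 2, 3, 4, 7, 8, 0, 5]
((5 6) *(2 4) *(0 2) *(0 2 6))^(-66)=(6)=[0, 1, 2, 3, 4, 5, 6]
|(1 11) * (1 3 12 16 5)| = |(1 11 3 12 16 5)| = 6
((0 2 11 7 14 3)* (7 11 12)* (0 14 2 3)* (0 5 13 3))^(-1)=(2 7 12)(3 13 5 14)=[0, 1, 7, 13, 4, 14, 6, 12, 8, 9, 10, 11, 2, 5, 3]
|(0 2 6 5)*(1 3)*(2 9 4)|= |(0 9 4 2 6 5)(1 3)|= 6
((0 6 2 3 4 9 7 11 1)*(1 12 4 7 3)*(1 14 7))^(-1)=[1, 3, 6, 9, 12, 5, 0, 14, 8, 4, 10, 7, 11, 13, 2]=(0 1 3 9 4 12 11 7 14 2 6)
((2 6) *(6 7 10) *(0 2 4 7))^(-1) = [2, 1, 0, 3, 6, 5, 10, 4, 8, 9, 7] = (0 2)(4 6 10 7)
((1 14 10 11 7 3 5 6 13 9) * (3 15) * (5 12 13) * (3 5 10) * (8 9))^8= (1 14 3 12 13 8 9)(5 10 7)(6 11 15)= [0, 14, 2, 12, 4, 10, 11, 5, 9, 1, 7, 15, 13, 8, 3, 6]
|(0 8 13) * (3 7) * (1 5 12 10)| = |(0 8 13)(1 5 12 10)(3 7)| = 12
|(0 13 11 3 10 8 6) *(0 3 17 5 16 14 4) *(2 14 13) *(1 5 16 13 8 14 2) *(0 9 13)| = 33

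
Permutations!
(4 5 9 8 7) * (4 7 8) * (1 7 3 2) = (1 7 3 2)(4 5 9) = [0, 7, 1, 2, 5, 9, 6, 3, 8, 4]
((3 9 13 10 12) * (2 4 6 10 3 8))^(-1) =(2 8 12 10 6 4)(3 13 9) =[0, 1, 8, 13, 2, 5, 4, 7, 12, 3, 6, 11, 10, 9]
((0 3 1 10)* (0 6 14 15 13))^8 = (15) = [0, 1, 2, 3, 4, 5, 6, 7, 8, 9, 10, 11, 12, 13, 14, 15]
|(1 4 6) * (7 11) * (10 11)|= 3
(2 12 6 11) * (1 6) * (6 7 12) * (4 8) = (1 7 12)(2 6 11)(4 8) = [0, 7, 6, 3, 8, 5, 11, 12, 4, 9, 10, 2, 1]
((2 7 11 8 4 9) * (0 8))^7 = (11) = [0, 1, 2, 3, 4, 5, 6, 7, 8, 9, 10, 11]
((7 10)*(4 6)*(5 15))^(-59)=(4 6)(5 15)(7 10)=[0, 1, 2, 3, 6, 15, 4, 10, 8, 9, 7, 11, 12, 13, 14, 5]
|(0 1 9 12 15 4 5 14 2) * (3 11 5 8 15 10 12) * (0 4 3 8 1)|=10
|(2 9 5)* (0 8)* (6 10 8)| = |(0 6 10 8)(2 9 5)| = 12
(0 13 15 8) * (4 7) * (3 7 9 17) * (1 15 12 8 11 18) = (0 13 12 8)(1 15 11 18)(3 7 4 9 17) = [13, 15, 2, 7, 9, 5, 6, 4, 0, 17, 10, 18, 8, 12, 14, 11, 16, 3, 1]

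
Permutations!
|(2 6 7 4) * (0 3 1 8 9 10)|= |(0 3 1 8 9 10)(2 6 7 4)|= 12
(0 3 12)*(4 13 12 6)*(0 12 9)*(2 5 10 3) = [2, 1, 5, 6, 13, 10, 4, 7, 8, 0, 3, 11, 12, 9] = (0 2 5 10 3 6 4 13 9)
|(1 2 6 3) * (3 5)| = |(1 2 6 5 3)| = 5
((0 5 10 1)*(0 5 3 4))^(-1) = (0 4 3)(1 10 5) = [4, 10, 2, 0, 3, 1, 6, 7, 8, 9, 5]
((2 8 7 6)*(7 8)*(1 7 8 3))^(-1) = (1 3 8 2 6 7) = [0, 3, 6, 8, 4, 5, 7, 1, 2]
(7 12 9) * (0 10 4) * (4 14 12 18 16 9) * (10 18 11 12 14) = [18, 1, 2, 3, 0, 5, 6, 11, 8, 7, 10, 12, 4, 13, 14, 15, 9, 17, 16] = (0 18 16 9 7 11 12 4)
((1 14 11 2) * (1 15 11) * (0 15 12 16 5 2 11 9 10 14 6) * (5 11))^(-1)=[6, 14, 5, 3, 4, 11, 1, 7, 8, 15, 9, 16, 2, 13, 10, 0, 12]=(0 6 1 14 10 9 15)(2 5 11 16 12)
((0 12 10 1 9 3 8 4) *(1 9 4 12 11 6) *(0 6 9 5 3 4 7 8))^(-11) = (0 11 9 4 6 1 7 8 12 10 5 3) = [11, 7, 2, 0, 6, 3, 1, 8, 12, 4, 5, 9, 10]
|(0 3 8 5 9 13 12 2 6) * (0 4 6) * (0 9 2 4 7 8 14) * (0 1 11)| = |(0 3 14 1 11)(2 9 13 12 4 6 7 8 5)| = 45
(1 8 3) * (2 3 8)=[0, 2, 3, 1, 4, 5, 6, 7, 8]=(8)(1 2 3)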